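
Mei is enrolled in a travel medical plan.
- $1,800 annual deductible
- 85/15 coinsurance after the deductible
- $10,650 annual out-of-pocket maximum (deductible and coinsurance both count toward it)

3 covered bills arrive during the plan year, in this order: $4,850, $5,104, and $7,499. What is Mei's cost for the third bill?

$1,124.85

Claim 1 ($4,850): deductible takes $1,800, $3,050 remains; traveler's 15% is $457.50. Traveler pays $2,257.50; OOP now $2,257.50.
Claim 2 ($5,104): 15% coinsurance on $5,104 = $765.60. Traveler owes $765.60 (running OOP $3,023.10).
Claim 3 ($7,499): deductible already satisfied, so traveler's share is 15% × $7,499 = $1,124.85. Traveler owes $1,124.85 (running OOP $4,147.95).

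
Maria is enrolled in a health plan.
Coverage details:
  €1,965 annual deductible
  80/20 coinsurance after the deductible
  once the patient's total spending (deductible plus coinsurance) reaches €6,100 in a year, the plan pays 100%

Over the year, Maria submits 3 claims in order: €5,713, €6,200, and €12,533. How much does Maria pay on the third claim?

Bill 1, €5,713: deductible takes €1,965, €3,748 remains; 20% of €3,748 = €749.60. Cost to patient: €2,714.60. OOP to date €2,714.60.
Bill 2, €6,200: deductible already satisfied, so patient's share is 20% × €6,200 = €1,240. Patient owes €1,240 (running OOP €3,954.60).
Bill 3, €12,533: deductible already satisfied, so patient's share is 20% × €12,533 = €2,506.60. OOP would hit €6,461.20 > €6,100, so the cap limits the patient to €6,100 − €3,954.60 = €2,145.40.

€2,145.40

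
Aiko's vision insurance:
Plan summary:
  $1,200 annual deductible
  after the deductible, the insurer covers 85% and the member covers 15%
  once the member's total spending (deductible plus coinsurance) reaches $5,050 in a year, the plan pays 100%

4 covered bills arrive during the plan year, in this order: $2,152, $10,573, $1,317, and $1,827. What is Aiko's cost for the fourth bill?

#1 ($2,152): deductible takes $1,200, $952 remains; member's 15% is $142.80. Cost to member: $1,342.80. OOP to date $1,342.80.
#2 ($10,573): deductible met; 15% of $10,573 = $1,585.95. Member pays $1,585.95; OOP now $2,928.75.
#3 ($1,317): 15% coinsurance on $1,317 = $197.55. Member pays $197.55; OOP now $3,126.30.
#4 ($1,827): deductible already satisfied, so member's share is 15% × $1,827 = $274.05. Member pays $274.05; OOP now $3,400.35.

$274.05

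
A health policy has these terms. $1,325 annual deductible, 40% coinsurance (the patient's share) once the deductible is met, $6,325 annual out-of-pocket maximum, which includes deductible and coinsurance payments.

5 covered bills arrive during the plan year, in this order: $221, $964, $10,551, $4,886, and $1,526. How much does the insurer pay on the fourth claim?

$4,050.40

#1 ($221): all of it applies to the deductible. Cost to patient: $221. OOP to date $221. Plan pays $221 − $221 = $0.
#2 ($964): fully absorbed by the deductible. Patient pays $964; OOP now $1,185. Plan pays $964 − $964 = $0.
#3 ($10,551): $140 finishes the deductible; $10,411 goes to coinsurance; 40% of $10,411 = $4,164.40. Patient pays $4,304.40; OOP now $5,489.40. Insurer: $10,551 − $4,304.40 = $6,246.60.
#4 ($4,886): deductible already satisfied, so patient's share is 40% × $4,886 = $1,954.40. That would push OOP to $7,443.80, over the $6,325 cap, so patient pays $6,325 − $5,489.40 = $835.60. Plan pays $4,886 − $835.60 = $4,050.40.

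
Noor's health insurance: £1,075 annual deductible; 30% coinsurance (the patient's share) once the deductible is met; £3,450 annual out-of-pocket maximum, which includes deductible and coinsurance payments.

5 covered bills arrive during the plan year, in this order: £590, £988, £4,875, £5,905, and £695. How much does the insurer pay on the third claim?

Bill 1, £590: fully absorbed by the deductible. Patient pays £590; OOP now £590. Plan pays £590 − £590 = £0.
Bill 2, £988: £485 finishes the deductible; £503 goes to coinsurance; patient's 30% is £150.90. Patient owes £635.90 (running OOP £1,225.90). Insurer: £988 − £635.90 = £352.10.
Bill 3, £4,875: deductible already satisfied, so patient's share is 30% × £4,875 = £1,462.50. Patient pays £1,462.50; OOP now £2,688.40. Plan pays £4,875 − £1,462.50 = £3,412.50.

£3,412.50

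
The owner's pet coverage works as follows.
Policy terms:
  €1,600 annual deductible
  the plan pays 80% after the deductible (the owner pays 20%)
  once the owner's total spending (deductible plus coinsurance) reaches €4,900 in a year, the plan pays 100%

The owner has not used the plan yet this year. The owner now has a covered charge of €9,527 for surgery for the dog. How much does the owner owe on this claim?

The full €1,600 deductible is still open; €1,600 of this bill applies to it.
After the €1,600 deductible portion, €9,527 − €1,600 = €7,927 is subject to coinsurance.
Coinsurance: €7,927 × 20% = €1,585.40.
Owner responsibility before any cap: €1,600 + €1,585.40 = €3,185.40.
Cumulative spending €0 + €3,185.40 = €3,185.40 stays under the €4,900 maximum.

€3,185.40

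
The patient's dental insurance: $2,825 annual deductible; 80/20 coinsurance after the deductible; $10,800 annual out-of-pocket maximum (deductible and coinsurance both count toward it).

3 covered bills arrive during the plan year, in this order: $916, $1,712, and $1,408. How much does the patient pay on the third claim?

Claim 1 — $916: all of it applies to the deductible. Patient owes $916 (running OOP $916).
Claim 2 — $1,712: fully absorbed by the deductible. Cost to patient: $1,712. OOP to date $2,628.
Claim 3 — $1,408: $197 finishes the deductible; $1,211 goes to coinsurance; coinsurance $1,211 × 20% = $242.20. Cost to patient: $439.20. OOP to date $3,067.20.

$439.20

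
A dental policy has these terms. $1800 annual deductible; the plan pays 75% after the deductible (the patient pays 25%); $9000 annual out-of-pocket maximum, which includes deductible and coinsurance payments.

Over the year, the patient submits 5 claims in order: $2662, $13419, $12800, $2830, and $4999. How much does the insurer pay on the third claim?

Bill 1, $2662: deductible takes $1800, $862 remains; 25% of $862 = $215.50. Cost to patient: $2015.50. OOP to date $2015.50. Insurer: $2662 − $2015.50 = $646.50.
Bill 2, $13419: deductible met; 25% of $13419 = $3354.75. Patient pays $3354.75; OOP now $5370.25. Plan pays $13419 − $3354.75 = $10064.25.
Bill 3, $12800: deductible met; 25% of $12800 = $3200. Patient owes $3200 (running OOP $8570.25). Insurer: $12800 − $3200 = $9600.

$9600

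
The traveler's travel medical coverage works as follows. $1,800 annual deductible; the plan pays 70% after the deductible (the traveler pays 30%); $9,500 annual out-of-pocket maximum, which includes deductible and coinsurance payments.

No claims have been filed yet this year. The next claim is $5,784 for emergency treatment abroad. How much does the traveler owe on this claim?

$2,995.20

The full $1,800 deductible is still open; $1,800 of this bill applies to it.
The remaining $3,984 (= $5,784 − $1,800) moves to coinsurance.
30% of $3,984 = $1,195.20 falls to the traveler.
Traveler responsibility before any cap: $1,800 + $1,195.20 = $2,995.20.
Year-to-date out-of-pocket becomes $0 + $2,995.20 = $2,995.20, still under the $9,500 maximum, so no cap applies.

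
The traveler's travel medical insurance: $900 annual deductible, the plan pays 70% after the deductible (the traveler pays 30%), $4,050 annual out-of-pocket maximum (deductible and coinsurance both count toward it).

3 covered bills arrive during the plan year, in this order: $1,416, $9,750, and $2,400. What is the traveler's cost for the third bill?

$70.20

Claim 1 ($1,416): $900 to deductible, leaving $516; coinsurance $516 × 30% = $154.80. Traveler owes $1,054.80 (running OOP $1,054.80).
Claim 2 ($9,750): deductible met; 30% of $9,750 = $2,925. Traveler owes $2,925 (running OOP $3,979.80).
Claim 3 ($2,400): deductible met; 30% of $2,400 = $720. Adding that to $3,979.80 gives $4,699.80, past the $4,050 cap; traveler pays only $4,050 − $3,979.80 = $70.20.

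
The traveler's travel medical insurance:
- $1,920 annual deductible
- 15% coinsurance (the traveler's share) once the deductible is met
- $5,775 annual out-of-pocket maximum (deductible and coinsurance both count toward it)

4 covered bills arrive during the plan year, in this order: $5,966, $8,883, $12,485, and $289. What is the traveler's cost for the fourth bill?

$42.90

#1 ($5,966): $1,920 finishes the deductible; $4,046 goes to coinsurance; traveler's 15% is $606.90. Traveler pays $2,526.90; OOP now $2,526.90.
#2 ($8,883): deductible met; 15% of $8,883 = $1,332.45. Traveler pays $1,332.45; OOP now $3,859.35.
#3 ($12,485): deductible met; 15% of $12,485 = $1,872.75. Traveler pays $1,872.75; OOP now $5,732.10.
#4 ($289): 15% coinsurance on $289 = $43.35. That would push OOP to $5,775.45, over the $5,775 cap, so traveler pays $5,775 − $5,732.10 = $42.90.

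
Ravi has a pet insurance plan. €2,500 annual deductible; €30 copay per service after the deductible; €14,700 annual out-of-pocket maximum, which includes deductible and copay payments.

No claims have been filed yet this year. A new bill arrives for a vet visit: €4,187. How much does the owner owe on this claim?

The full €2,500 deductible is still open; €2,500 of this bill applies to it.
That leaves €4,187 − €2,500 = €1,687 for the copay.
Copay on this service: €30.
So the owner owes €2,500 + €30 = €2,530 before any cap.
Year-to-date out-of-pocket becomes €0 + €2,530 = €2,530, still under the €14,700 maximum, so no cap applies.

€2,530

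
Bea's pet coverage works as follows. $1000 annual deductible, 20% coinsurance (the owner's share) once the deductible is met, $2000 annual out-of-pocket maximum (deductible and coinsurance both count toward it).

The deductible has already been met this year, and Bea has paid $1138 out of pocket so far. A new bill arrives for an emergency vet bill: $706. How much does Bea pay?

With the deductible met, the entire $706 is subject to coinsurance.
Coinsurance: $706 × 20% = $141.20.
Cumulative spending $1138 + $141.20 = $1279.20 stays under the $2000 maximum.

$141.20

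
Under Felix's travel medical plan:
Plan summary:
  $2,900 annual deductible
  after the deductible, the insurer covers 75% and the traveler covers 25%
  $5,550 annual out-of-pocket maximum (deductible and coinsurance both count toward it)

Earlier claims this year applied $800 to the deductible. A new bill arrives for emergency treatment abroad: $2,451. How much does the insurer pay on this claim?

$800 of the $2,900 deductible is already met, leaving $2,100.
That leaves $2,451 − $2,100 = $351 for coinsurance.
Traveler's 25% share of $351 is $87.75.
Traveler responsibility before any cap: $2,100 + $87.75 = $2,187.75.
Year-to-date out-of-pocket becomes $800 + $2,187.75 = $2,987.75, still under the $5,550 maximum, so no cap applies.
The plan picks up $2,451 − $2,187.75 = $263.25.

$263.25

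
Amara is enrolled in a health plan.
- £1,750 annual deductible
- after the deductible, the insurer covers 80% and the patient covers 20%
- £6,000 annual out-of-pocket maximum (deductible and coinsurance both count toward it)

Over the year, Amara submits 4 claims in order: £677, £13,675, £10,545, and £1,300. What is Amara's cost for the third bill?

Claim 1 — £677: fully absorbed by the deductible. Patient owes £677 (running OOP £677).
Claim 2 — £13,675: deductible takes £1,073, £12,602 remains; coinsurance £12,602 × 20% = £2,520.40. Patient owes £3,593.40 (running OOP £4,270.40).
Claim 3 — £10,545: 20% coinsurance on £10,545 = £2,109. OOP would hit £6,379.40 > £6,000, so the cap limits the patient to £6,000 − £4,270.40 = £1,729.60.

£1,729.60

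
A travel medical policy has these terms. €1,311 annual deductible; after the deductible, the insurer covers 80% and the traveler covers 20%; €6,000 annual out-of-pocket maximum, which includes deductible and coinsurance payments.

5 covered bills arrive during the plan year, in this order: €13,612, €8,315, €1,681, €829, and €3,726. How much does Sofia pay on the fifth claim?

Claim 1 — €13,612: €1,311 to deductible, leaving €12,301; coinsurance €12,301 × 20% = €2,460.20. Traveler owes €3,771.20 (running OOP €3,771.20).
Claim 2 — €8,315: deductible already satisfied, so traveler's share is 20% × €8,315 = €1,663. Cost to traveler: €1,663. OOP to date €5,434.20.
Claim 3 — €1,681: 20% coinsurance on €1,681 = €336.20. Traveler owes €336.20 (running OOP €5,770.40).
Claim 4 — €829: deductible already satisfied, so traveler's share is 20% × €829 = €165.80. Cost to traveler: €165.80. OOP to date €5,936.20.
Claim 5 — €3,726: 20% coinsurance on €3,726 = €745.20. That would push OOP to €6,681.40, over the €6,000 cap, so traveler pays €6,000 − €5,936.20 = €63.80.

€63.80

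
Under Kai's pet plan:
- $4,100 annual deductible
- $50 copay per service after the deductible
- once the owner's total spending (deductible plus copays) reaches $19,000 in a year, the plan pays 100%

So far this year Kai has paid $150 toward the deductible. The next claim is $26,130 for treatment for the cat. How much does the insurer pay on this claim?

$22,130

Remaining deductible: $4,100 − $150 = $3,950.
The remaining $22,180 (= $26,130 − $3,950) moves to the copay.
Copay on this service: $50.
That puts the owner's cost at $3,950 + $50 = $4,000 before any cap.
Total out-of-pocket so far would be $150 + $4,000 = $4,150, below the $19,000 cap — no reduction.
The plan picks up $26,130 − $4,000 = $22,130.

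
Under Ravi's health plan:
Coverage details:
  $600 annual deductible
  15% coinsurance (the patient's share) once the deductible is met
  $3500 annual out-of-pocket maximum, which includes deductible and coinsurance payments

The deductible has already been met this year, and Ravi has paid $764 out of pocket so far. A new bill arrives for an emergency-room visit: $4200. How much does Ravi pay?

The deductible is already satisfied, so the full bill goes to coinsurance.
15% of $4200 = $630 falls to the patient.
Year-to-date out-of-pocket becomes $764 + $630 = $1394, still under the $3500 maximum, so no cap applies.

$630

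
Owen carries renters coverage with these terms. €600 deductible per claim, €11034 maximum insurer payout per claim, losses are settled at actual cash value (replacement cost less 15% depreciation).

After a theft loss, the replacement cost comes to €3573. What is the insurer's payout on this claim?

€2437.05

Actual cash value after 15% depreciation: €3573 × 85% = €3037.05.
Less the €600 deductible: €3037.05 − €600 = €2437.05.
€2437.05 ≤ €11034, so the limit doesn't bind; insurer pays €2437.05.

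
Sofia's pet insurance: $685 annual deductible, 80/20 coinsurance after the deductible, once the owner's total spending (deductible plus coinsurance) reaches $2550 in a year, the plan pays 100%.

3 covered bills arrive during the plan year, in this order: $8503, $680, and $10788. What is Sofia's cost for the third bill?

#1 ($8503): $685 to deductible, leaving $7818; 20% of $7818 = $1563.60. Cost to owner: $2248.60. OOP to date $2248.60.
#2 ($680): deductible met; 20% of $680 = $136. Owner pays $136; OOP now $2384.60.
#3 ($10788): deductible met; 20% of $10788 = $2157.60. That would push OOP to $4542.20, over the $2550 cap, so owner pays $2550 − $2384.60 = $165.40.

$165.40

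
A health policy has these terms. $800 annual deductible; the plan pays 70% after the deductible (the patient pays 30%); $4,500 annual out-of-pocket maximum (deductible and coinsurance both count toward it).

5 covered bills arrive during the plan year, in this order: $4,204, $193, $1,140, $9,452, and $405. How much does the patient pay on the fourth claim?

Claim 1 ($4,204): $800 to deductible, leaving $3,404; patient's 30% is $1,021.20. Patient pays $1,821.20; OOP now $1,821.20.
Claim 2 ($193): deductible met; 30% of $193 = $57.90. Cost to patient: $57.90. OOP to date $1,879.10.
Claim 3 ($1,140): 30% coinsurance on $1,140 = $342. Patient pays $342; OOP now $2,221.10.
Claim 4 ($9,452): deductible already satisfied, so patient's share is 30% × $9,452 = $2,835.60. OOP would hit $5,056.70 > $4,500, so the cap limits the patient to $4,500 − $2,221.10 = $2,278.90.

$2,278.90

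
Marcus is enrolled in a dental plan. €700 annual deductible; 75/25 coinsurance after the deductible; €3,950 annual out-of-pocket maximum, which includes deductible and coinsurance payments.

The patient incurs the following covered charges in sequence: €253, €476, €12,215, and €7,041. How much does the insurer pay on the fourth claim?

Claim 1 (€253): all of it applies to the deductible. Patient owes €253 (running OOP €253). Insurer: €253 − €253 = €0.
Claim 2 (€476): €447 finishes the deductible; €29 goes to coinsurance; patient's 25% is €7.25. Patient pays €454.25; OOP now €707.25. Plan pays €476 − €454.25 = €21.75.
Claim 3 (€12,215): 25% coinsurance on €12,215 = €3,053.75. Cost to patient: €3,053.75. OOP to date €3,761. Plan pays €12,215 − €3,053.75 = €9,161.25.
Claim 4 (€7,041): deductible met; 25% of €7,041 = €1,760.25. OOP would hit €5,521.25 > €3,950, so the cap limits the patient to €3,950 − €3,761 = €189. Insurer: €7,041 − €189 = €6,852.

€6,852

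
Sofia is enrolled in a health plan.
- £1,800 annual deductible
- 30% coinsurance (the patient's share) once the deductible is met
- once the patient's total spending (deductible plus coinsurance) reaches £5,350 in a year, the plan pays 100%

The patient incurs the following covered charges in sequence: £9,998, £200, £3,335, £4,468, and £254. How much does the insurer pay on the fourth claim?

£4,437.90

Bill 1, £9,998: deductible takes £1,800, £8,198 remains; coinsurance £8,198 × 30% = £2,459.40. Patient pays £4,259.40; OOP now £4,259.40. Plan pays £9,998 − £4,259.40 = £5,738.60.
Bill 2, £200: deductible met; 30% of £200 = £60. Cost to patient: £60. OOP to date £4,319.40. Insurer: £200 − £60 = £140.
Bill 3, £3,335: deductible met; 30% of £3,335 = £1,000.50. Cost to patient: £1,000.50. OOP to date £5,319.90. Insurer: £3,335 − £1,000.50 = £2,334.50.
Bill 4, £4,468: 30% coinsurance on £4,468 = £1,340.40. Adding that to £5,319.90 gives £6,660.30, past the £5,350 cap; patient pays only £5,350 − £5,319.90 = £30.10. Plan pays £4,468 − £30.10 = £4,437.90.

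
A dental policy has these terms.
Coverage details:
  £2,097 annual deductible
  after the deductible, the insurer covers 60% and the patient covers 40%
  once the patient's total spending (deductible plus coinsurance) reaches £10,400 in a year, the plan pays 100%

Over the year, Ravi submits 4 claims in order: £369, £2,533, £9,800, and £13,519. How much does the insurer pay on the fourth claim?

£9,458

#1 (£369): all of it applies to the deductible. Patient owes £369 (running OOP £369). Plan pays £369 − £369 = £0.
#2 (£2,533): £1,728 to deductible, leaving £805; coinsurance £805 × 40% = £322. Cost to patient: £2,050. OOP to date £2,419. Plan pays £2,533 − £2,050 = £483.
#3 (£9,800): deductible met; 40% of £9,800 = £3,920. Patient pays £3,920; OOP now £6,339. Plan pays £9,800 − £3,920 = £5,880.
#4 (£13,519): deductible met; 40% of £13,519 = £5,407.60. Adding that to £6,339 gives £11,746.60, past the £10,400 cap; patient pays only £10,400 − £6,339 = £4,061. Insurer: £13,519 − £4,061 = £9,458.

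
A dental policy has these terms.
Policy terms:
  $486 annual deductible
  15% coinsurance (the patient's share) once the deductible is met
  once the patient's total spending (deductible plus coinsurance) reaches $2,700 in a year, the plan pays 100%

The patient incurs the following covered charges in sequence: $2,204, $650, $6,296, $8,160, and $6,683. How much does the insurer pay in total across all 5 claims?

Bill 1, $2,204: $486 to deductible, leaving $1,718; 15% of $1,718 = $257.70. Patient pays $743.70; OOP now $743.70. Plan pays $2,204 − $743.70 = $1,460.30.
Bill 2, $650: deductible already satisfied, so patient's share is 15% × $650 = $97.50. Cost to patient: $97.50. OOP to date $841.20. Insurer: $650 − $97.50 = $552.50.
Bill 3, $6,296: 15% coinsurance on $6,296 = $944.40. Patient owes $944.40 (running OOP $1,785.60). Insurer: $6,296 − $944.40 = $5,351.60.
Bill 4, $8,160: deductible met; 15% of $8,160 = $1,224. OOP would hit $3,009.60 > $2,700, so the cap limits the patient to $2,700 − $1,785.60 = $914.40. Insurer: $8,160 − $914.40 = $7,245.60.
Bill 5, $6,683: deductible already satisfied, so patient's share is 15% × $6,683 = $1,002.45. OOP would hit $3,702.45 > $2,700, so the cap limits the patient to $2,700 − $2,700 = $0. Plan pays $6,683 − $0 = $6,683.
Insurer total = bills − patient's total = $23,993 − $2,700 = $21,293.

$21,293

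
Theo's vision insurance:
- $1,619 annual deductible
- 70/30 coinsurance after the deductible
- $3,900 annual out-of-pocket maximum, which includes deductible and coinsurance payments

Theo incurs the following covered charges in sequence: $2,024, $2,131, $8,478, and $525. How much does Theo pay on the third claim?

#1 ($2,024): $1,619 finishes the deductible; $405 goes to coinsurance; member's 30% is $121.50. Cost to member: $1,740.50. OOP to date $1,740.50.
#2 ($2,131): 30% coinsurance on $2,131 = $639.30. Member owes $639.30 (running OOP $2,379.80).
#3 ($8,478): 30% coinsurance on $8,478 = $2,543.40. Adding that to $2,379.80 gives $4,923.20, past the $3,900 cap; member pays only $3,900 − $2,379.80 = $1,520.20.

$1,520.20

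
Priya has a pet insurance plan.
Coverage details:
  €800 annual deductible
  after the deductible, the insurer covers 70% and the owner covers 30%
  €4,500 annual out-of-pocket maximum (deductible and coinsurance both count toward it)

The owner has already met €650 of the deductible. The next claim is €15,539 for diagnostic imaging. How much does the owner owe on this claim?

Remaining deductible: €800 − €650 = €150.
That leaves €15,539 − €150 = €15,389 for coinsurance.
Owner's 30% share of €15,389 is €4,616.70.
Owner responsibility before any cap: €150 + €4,616.70 = €4,766.70.
Adding €4,766.70 to the €650 already spent would give €5,416.70, which exceeds the €4,500 cap; the owner pays just €4,500 − €650 = €3,850.

€3,850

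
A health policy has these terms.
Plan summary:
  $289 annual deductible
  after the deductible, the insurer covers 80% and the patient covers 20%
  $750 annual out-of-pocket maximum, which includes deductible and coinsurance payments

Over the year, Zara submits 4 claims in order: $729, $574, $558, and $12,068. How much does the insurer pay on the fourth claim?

#1 ($729): deductible takes $289, $440 remains; 20% of $440 = $88. Patient pays $377; OOP now $377. Insurer: $729 − $377 = $352.
#2 ($574): deductible met; 20% of $574 = $114.80. Patient pays $114.80; OOP now $491.80. Insurer: $574 − $114.80 = $459.20.
#3 ($558): 20% coinsurance on $558 = $111.60. Patient owes $111.60 (running OOP $603.40). Insurer: $558 − $111.60 = $446.40.
#4 ($12,068): deductible met; 20% of $12,068 = $2,413.60. That would push OOP to $3,017, over the $750 cap, so patient pays $750 − $603.40 = $146.60. Insurer: $12,068 − $146.60 = $11,921.40.

$11,921.40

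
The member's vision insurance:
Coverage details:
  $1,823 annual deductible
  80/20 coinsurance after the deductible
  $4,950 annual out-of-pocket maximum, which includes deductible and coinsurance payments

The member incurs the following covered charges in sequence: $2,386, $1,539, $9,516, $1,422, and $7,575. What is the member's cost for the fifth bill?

Claim 1 — $2,386: $1,823 to deductible, leaving $563; member's 20% is $112.60. Member pays $1,935.60; OOP now $1,935.60.
Claim 2 — $1,539: deductible met; 20% of $1,539 = $307.80. Cost to member: $307.80. OOP to date $2,243.40.
Claim 3 — $9,516: deductible met; 20% of $9,516 = $1,903.20. Cost to member: $1,903.20. OOP to date $4,146.60.
Claim 4 — $1,422: deductible met; 20% of $1,422 = $284.40. Member owes $284.40 (running OOP $4,431).
Claim 5 — $7,575: deductible met; 20% of $7,575 = $1,515. OOP would hit $5,946 > $4,950, so the cap limits the member to $4,950 − $4,431 = $519.

$519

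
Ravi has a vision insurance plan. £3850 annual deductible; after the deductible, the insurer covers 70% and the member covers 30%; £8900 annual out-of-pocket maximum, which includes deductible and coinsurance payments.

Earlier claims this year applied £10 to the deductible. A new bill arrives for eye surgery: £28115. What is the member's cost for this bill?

Deductible still to meet: £3850 − £10 = £3840.
The remaining £24275 (= £28115 − £3840) moves to coinsurance.
Member's 30% share of £24275 is £7282.50.
So the member owes £3840 + £7282.50 = £11122.50 before any cap.
That would bring total out-of-pocket to £11132.50, past the £8900 cap. The member is capped at £8900 − £10 = £8890 on this claim.

£8890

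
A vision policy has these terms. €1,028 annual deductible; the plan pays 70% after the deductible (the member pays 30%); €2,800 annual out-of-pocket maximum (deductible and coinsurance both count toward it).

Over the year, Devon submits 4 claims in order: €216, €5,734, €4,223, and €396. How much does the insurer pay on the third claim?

€3,927.60

Claim 1 (€216): all of it applies to the deductible. Cost to member: €216. OOP to date €216. Plan pays €216 − €216 = €0.
Claim 2 (€5,734): €812 finishes the deductible; €4,922 goes to coinsurance; member's 30% is €1,476.60. Member owes €2,288.60 (running OOP €2,504.60). Plan pays €5,734 − €2,288.60 = €3,445.40.
Claim 3 (€4,223): deductible met; 30% of €4,223 = €1,266.90. OOP would hit €3,771.50 > €2,800, so the cap limits the member to €2,800 − €2,504.60 = €295.40. Plan pays €4,223 − €295.40 = €3,927.60.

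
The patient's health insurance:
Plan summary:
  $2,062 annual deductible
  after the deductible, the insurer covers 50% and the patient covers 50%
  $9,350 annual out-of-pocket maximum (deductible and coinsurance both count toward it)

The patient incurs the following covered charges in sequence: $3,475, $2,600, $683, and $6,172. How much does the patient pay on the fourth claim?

$3,086

Bill 1, $3,475: deductible takes $2,062, $1,413 remains; coinsurance $1,413 × 50% = $706.50. Patient owes $2,768.50 (running OOP $2,768.50).
Bill 2, $2,600: deductible already satisfied, so patient's share is 50% × $2,600 = $1,300. Cost to patient: $1,300. OOP to date $4,068.50.
Bill 3, $683: deductible met; 50% of $683 = $341.50. Patient pays $341.50; OOP now $4,410.
Bill 4, $6,172: 50% coinsurance on $6,172 = $3,086. Patient owes $3,086 (running OOP $7,496).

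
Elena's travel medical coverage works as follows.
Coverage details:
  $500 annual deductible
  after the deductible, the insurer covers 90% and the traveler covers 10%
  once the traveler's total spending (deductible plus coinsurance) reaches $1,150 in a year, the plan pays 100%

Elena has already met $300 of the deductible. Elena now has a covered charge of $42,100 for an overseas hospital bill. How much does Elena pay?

$850

$300 of the $500 deductible is already met, leaving $200.
The remaining $41,900 (= $42,100 − $200) moves to coinsurance.
Coinsurance: $41,900 × 10% = $4,190.
So the traveler owes $200 + $4,190 = $4,390 before any cap.
That would bring total out-of-pocket to $4,690, past the $1,150 cap. The traveler is capped at $1,150 − $300 = $850 on this claim.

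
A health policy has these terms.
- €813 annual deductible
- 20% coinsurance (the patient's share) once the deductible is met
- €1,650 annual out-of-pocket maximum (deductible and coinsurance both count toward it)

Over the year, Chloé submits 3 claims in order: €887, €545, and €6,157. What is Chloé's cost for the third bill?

€713.20

Claim 1 — €887: €813 to deductible, leaving €74; 20% of €74 = €14.80. Patient owes €827.80 (running OOP €827.80).
Claim 2 — €545: deductible already satisfied, so patient's share is 20% × €545 = €109. Cost to patient: €109. OOP to date €936.80.
Claim 3 — €6,157: deductible already satisfied, so patient's share is 20% × €6,157 = €1,231.40. Adding that to €936.80 gives €2,168.20, past the €1,650 cap; patient pays only €1,650 − €936.80 = €713.20.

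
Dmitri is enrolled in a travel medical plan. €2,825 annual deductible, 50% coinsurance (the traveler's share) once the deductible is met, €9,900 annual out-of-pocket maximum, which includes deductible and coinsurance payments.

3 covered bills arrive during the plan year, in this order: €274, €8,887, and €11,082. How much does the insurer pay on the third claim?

€7,175

#1 (€274): all of it applies to the deductible. Traveler pays €274; OOP now €274. Plan pays €274 − €274 = €0.
#2 (€8,887): €2,551 finishes the deductible; €6,336 goes to coinsurance; 50% of €6,336 = €3,168. Traveler pays €5,719; OOP now €5,993. Plan pays €8,887 − €5,719 = €3,168.
#3 (€11,082): 50% coinsurance on €11,082 = €5,541. That would push OOP to €11,534, over the €9,900 cap, so traveler pays €9,900 − €5,993 = €3,907. Insurer: €11,082 − €3,907 = €7,175.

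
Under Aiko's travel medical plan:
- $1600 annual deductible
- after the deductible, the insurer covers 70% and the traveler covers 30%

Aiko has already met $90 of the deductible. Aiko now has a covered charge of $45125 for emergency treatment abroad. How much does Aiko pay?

$14594.50

$90 of the $1600 deductible is already met, leaving $1510.
The remaining $43615 (= $45125 − $1510) moves to coinsurance.
Traveler's 30% share of $43615 is $13084.50.
Traveler responsibility: $1510 + $13084.50 = $14594.50.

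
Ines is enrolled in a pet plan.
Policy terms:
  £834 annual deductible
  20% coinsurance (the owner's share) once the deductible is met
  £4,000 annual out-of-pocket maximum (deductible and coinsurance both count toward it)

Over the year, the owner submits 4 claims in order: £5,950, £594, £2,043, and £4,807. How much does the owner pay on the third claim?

Bill 1, £5,950: £834 finishes the deductible; £5,116 goes to coinsurance; coinsurance £5,116 × 20% = £1,023.20. Owner pays £1,857.20; OOP now £1,857.20.
Bill 2, £594: deductible already satisfied, so owner's share is 20% × £594 = £118.80. Owner owes £118.80 (running OOP £1,976).
Bill 3, £2,043: 20% coinsurance on £2,043 = £408.60. Cost to owner: £408.60. OOP to date £2,384.60.

£408.60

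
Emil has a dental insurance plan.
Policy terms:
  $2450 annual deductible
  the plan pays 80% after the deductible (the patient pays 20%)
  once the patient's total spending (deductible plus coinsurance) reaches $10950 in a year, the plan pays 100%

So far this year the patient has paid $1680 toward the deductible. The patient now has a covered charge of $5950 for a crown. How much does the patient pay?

$1680 of the $2450 deductible is already met, leaving $770.
That leaves $5950 − $770 = $5180 for coinsurance.
20% of $5180 = $1036 falls to the patient.
So the patient owes $770 + $1036 = $1806 before any cap.
Total out-of-pocket so far would be $1680 + $1806 = $3486, below the $10950 cap — no reduction.

$1806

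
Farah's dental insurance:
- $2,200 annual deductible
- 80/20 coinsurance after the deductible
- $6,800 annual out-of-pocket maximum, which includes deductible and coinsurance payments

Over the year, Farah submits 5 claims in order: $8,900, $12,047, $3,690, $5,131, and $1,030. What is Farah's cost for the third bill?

Bill 1, $8,900: $2,200 to deductible, leaving $6,700; patient's 20% is $1,340. Patient pays $3,540; OOP now $3,540.
Bill 2, $12,047: 20% coinsurance on $12,047 = $2,409.40. Patient owes $2,409.40 (running OOP $5,949.40).
Bill 3, $3,690: deductible met; 20% of $3,690 = $738. Patient pays $738; OOP now $6,687.40.

$738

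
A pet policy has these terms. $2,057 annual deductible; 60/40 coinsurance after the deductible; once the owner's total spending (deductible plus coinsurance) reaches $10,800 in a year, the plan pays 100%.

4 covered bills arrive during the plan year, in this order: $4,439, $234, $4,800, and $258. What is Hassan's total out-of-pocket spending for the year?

$5,126.60

Bill 1, $4,439: $2,057 finishes the deductible; $2,382 goes to coinsurance; 40% of $2,382 = $952.80. Owner pays $3,009.80; OOP now $3,009.80.
Bill 2, $234: deductible already satisfied, so owner's share is 40% × $234 = $93.60. Owner pays $93.60; OOP now $3,103.40.
Bill 3, $4,800: 40% coinsurance on $4,800 = $1,920. Owner pays $1,920; OOP now $5,023.40.
Bill 4, $258: deductible already satisfied, so owner's share is 40% × $258 = $103.20. Cost to owner: $103.20. OOP to date $5,126.60.
Total paid by the owner: $3,009.80 + $93.60 + $1,920 + $103.20 = $5,126.60.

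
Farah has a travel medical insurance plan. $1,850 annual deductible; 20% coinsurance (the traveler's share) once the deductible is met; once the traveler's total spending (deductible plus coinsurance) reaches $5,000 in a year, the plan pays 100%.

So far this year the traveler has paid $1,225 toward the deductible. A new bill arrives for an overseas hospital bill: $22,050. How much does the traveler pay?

Deductible still to meet: $1,850 − $1,225 = $625.
The remaining $21,425 (= $22,050 − $625) moves to coinsurance.
Coinsurance: $21,425 × 20% = $4,285.
That puts the traveler's cost at $625 + $4,285 = $4,910 before any cap.
Year-to-date out-of-pocket would reach $1,225 + $4,910 = $6,135, above the $5,000 maximum, so the traveler pays only $5,000 − $1,225 = $3,775.

$3,775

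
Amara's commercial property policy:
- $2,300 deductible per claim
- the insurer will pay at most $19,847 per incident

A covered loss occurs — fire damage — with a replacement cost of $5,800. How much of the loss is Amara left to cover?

$2,300

Less the $2,300 deductible: $5,800 − $2,300 = $3,500.
$3,500 ≤ $19,847, so the limit doesn't bind; insurer pays $3,500.
Business's share is the uncovered remainder: $5,800 − $3,500 = $2,300.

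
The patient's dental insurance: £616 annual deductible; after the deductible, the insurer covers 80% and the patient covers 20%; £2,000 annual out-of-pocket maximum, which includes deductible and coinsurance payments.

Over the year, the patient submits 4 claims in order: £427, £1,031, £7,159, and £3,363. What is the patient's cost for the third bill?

£1,215.60

Claim 1 (£427): entire amount goes to the deductible. Patient pays £427; OOP now £427.
Claim 2 (£1,031): £189 finishes the deductible; £842 goes to coinsurance; 20% of £842 = £168.40. Patient owes £357.40 (running OOP £784.40).
Claim 3 (£7,159): deductible met; 20% of £7,159 = £1,431.80. That would push OOP to £2,216.20, over the £2,000 cap, so patient pays £2,000 − £784.40 = £1,215.60.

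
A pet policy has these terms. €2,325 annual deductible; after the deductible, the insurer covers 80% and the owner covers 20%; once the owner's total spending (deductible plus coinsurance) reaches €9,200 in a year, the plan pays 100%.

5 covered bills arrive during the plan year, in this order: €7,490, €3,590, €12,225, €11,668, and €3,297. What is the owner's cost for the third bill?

€2,445

Claim 1 — €7,490: €2,325 finishes the deductible; €5,165 goes to coinsurance; coinsurance €5,165 × 20% = €1,033. Owner pays €3,358; OOP now €3,358.
Claim 2 — €3,590: deductible already satisfied, so owner's share is 20% × €3,590 = €718. Owner pays €718; OOP now €4,076.
Claim 3 — €12,225: deductible met; 20% of €12,225 = €2,445. Owner pays €2,445; OOP now €6,521.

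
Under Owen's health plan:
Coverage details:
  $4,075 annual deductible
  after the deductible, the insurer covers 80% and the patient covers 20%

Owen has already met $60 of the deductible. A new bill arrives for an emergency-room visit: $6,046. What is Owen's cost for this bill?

$60 of the $4,075 deductible is already met, leaving $4,015.
The remaining $2,031 (= $6,046 − $4,015) moves to coinsurance.
20% of $2,031 = $406.20 falls to the patient.
So the patient owes $4,015 + $406.20 = $4,421.20.

$4,421.20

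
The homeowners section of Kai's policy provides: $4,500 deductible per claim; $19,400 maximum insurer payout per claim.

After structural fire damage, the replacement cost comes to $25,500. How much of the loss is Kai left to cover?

$6,100

Subtract the deductible: $25,500 − $4,500 = $21,000.
The $19,400 per-incident cap binds; insurer pays $19,400.
Out of pocket: $25,500 − $19,400 = $6,100.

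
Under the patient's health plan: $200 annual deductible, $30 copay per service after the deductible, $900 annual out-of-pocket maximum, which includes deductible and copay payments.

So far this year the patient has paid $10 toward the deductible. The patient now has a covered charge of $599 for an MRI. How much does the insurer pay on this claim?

Deductible still to meet: $200 − $10 = $190.
The remaining $409 (= $599 − $190) moves to the copay.
Copay on this service: $30.
Patient responsibility before any cap: $190 + $30 = $220.
Year-to-date out-of-pocket becomes $10 + $220 = $230, still under the $900 maximum, so no cap applies.
The insurer covers the remainder: $599 − $220 = $379.

$379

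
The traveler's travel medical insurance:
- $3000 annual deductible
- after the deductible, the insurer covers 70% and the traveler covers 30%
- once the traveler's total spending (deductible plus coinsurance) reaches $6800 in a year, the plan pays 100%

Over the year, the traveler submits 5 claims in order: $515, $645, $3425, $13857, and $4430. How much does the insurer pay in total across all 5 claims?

$16072

#1 ($515): entire amount goes to the deductible. Traveler owes $515 (running OOP $515). Plan pays $515 − $515 = $0.
#2 ($645): entire amount goes to the deductible. Cost to traveler: $645. OOP to date $1160. Insurer: $645 − $645 = $0.
#3 ($3425): $1840 finishes the deductible; $1585 goes to coinsurance; coinsurance $1585 × 30% = $475.50. Traveler owes $2315.50 (running OOP $3475.50). Insurer: $3425 − $2315.50 = $1109.50.
#4 ($13857): 30% coinsurance on $13857 = $4157.10. OOP would hit $7632.60 > $6800, so the cap limits the traveler to $6800 − $3475.50 = $3324.50. Plan pays $13857 − $3324.50 = $10532.50.
#5 ($4430): deductible met; 30% of $4430 = $1329. Adding that to $6800 gives $8129, past the $6800 cap; traveler pays only $6800 − $6800 = $0. Plan pays $4430 − $0 = $4430.
Insurer total: $0 + $0 + $1109.50 + $10532.50 + $4430 = $16072.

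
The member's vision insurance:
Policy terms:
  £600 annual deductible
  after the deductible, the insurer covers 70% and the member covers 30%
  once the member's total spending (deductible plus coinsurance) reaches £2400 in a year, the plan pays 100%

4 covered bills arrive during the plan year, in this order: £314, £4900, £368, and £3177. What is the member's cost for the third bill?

#1 (£314): entire amount goes to the deductible. Member pays £314; OOP now £314.
#2 (£4900): deductible takes £286, £4614 remains; 30% of £4614 = £1384.20. Cost to member: £1670.20. OOP to date £1984.20.
#3 (£368): 30% coinsurance on £368 = £110.40. Cost to member: £110.40. OOP to date £2094.60.

£110.40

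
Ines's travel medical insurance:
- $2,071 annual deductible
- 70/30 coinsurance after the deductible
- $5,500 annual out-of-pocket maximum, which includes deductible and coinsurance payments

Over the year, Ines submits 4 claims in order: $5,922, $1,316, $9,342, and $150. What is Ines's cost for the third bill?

$1,878.90

Claim 1 ($5,922): $2,071 to deductible, leaving $3,851; traveler's 30% is $1,155.30. Cost to traveler: $3,226.30. OOP to date $3,226.30.
Claim 2 ($1,316): 30% coinsurance on $1,316 = $394.80. Cost to traveler: $394.80. OOP to date $3,621.10.
Claim 3 ($9,342): deductible met; 30% of $9,342 = $2,802.60. Adding that to $3,621.10 gives $6,423.70, past the $5,500 cap; traveler pays only $5,500 − $3,621.10 = $1,878.90.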